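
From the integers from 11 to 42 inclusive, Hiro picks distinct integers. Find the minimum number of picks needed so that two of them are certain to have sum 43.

22

Two chosen integers sum to 43 exactly when both halves of some pair {x, 43−x} with 11 ≤ x ≤ 43−x ≤ 32 are chosen — 11 such pairs.
The remaining 10 elements (those with no distinct partner in range) can never complete a 43-sum, so the worst case takes all of them and one from each pair: 10 + 11 = 21.
The 22nd integer has to be the second member of some pair, so 21 + 1 = 22.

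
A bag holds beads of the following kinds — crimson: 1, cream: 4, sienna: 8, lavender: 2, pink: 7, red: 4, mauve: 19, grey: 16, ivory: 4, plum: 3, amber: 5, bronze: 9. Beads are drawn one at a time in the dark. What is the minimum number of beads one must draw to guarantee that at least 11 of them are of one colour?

By pigeonhole, the 12 colours are the holes; the beads drawn are the pigeons.
To avoid 11 of any one colour, the worst case takes at most 10 of each colour, or every bead of a colour that has fewer than 10.
That gives 1 + 4 + 8 + 2 + 7 + 4 + 10 + 10 + 4 + 3 + 5 + 9 = 67 beads with no colour reaching 11.
The next bead forces some colour to 11, so 67 + 1 = 68.

68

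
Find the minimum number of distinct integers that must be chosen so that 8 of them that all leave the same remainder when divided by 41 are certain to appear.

The 41 residue classes mod 41 are the pigeonholes.
With 287 integers one could put 7 in each residue class and have no class reach 8.
The 288th integer pushes some class to 8, so 41·7 + 1 = 288.

288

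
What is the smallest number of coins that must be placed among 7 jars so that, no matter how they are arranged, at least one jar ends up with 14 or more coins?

92

With 91 coins one could put exactly 13 in each of the 7 jars, and no jar would reach 14.
One more coin must land in a jar that already has 13, giving it 14.
So 7 × 13 + 1 = 92 coins are required.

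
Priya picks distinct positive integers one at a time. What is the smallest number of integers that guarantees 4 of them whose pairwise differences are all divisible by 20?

61

Integers whose pairwise differences are multiples of 20 are exactly those sharing a remainder mod 20. The 20 residue classes mod 20 are the pigeonholes.
With 60 integers one could put 3 in each residue class and have no class reach 4.
The 61st integer pushes some class to 4, so 20·3 + 1 = 61.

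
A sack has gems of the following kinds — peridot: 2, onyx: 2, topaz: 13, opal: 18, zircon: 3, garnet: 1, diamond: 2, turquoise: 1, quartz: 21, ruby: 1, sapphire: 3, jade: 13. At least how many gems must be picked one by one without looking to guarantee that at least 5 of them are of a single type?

The 12 types are the holes; the gems drawn are the pigeons.
To avoid 5 of any one type, the worst case takes at most 4 of each type, or every gem of a type that has fewer than 4.
That gives 2 + 2 + 4 + 4 + 3 + 1 + 2 + 1 + 4 + 1 + 3 + 4 = 31 gems with no type reaching 5.
The next gem forces some type to 5, so 31 + 1 = 32.

32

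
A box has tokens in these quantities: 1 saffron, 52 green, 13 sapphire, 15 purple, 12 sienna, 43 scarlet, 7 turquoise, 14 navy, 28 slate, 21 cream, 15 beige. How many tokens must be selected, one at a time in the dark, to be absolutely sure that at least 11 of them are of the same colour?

99

By the pigeonhole principle, put each drawn token into a box by colour. The largest draw with every box below 11 takes min(count, 10) from each colour; colours with fewer than 10 contribute all they have.
Σ min(cᵢ, 10) = 1 + 10 + 10 + 10 + 10 + 10 + 7 + 10 + 10 + 10 + 10 = 98.
Draw number 98 + 1 = 99 must push one box to 11.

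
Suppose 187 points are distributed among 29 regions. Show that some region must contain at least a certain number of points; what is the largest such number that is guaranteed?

7

By pigeonhole, the 29 regions are the holes and the 187 points are the pigeons.
If every region held at most 6 points, the total would be at most 29 × 6 = 174, which is less than 187.
So some region holds at least ⌈187/29⌉ = 7 points.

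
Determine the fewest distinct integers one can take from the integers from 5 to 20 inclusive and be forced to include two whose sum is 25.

Group the elements by complementary pair {x, 25−x}: {5,20}, {6,19}, {7,18}, …, giving 8 two-element pairs.
By the pigeonhole principle, treating each of those 8 groups as a pigeonhole, one can pick one integer per group — 8 integers — with no two summing to 25.
The 9th integer lands in an occupied pair, forcing a sum of 25.

9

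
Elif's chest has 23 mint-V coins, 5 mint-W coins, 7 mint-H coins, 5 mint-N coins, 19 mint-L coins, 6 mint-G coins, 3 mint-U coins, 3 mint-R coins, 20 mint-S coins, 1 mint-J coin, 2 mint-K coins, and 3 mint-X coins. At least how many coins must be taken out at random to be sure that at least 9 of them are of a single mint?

An adversary could hand out at most 8 coins per mint (9 mints run out sooner): 8 + 5 + 7 + 5 + 8 + 6 + 3 + 3 + 8 + 1 + 2 + 3 = 59 coins and still no mint has 9.
Pigeonhole: one more coin lands in a mint already at 8, so 60 draws are enough and 59 are not.

60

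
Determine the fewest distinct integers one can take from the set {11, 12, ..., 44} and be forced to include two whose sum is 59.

20

Two chosen integers sum to 59 exactly when both halves of some pair {x, 59−x} with 15 ≤ x ≤ 59−x ≤ 44 are chosen — 15 such pairs.
The remaining 4 elements (those with no distinct partner in range) can never complete a 59-sum, so the worst case takes all of them and one from each pair: 4 + 15 = 19.
The 20th integer has to be the second member of some pair, so 19 + 1 = 20.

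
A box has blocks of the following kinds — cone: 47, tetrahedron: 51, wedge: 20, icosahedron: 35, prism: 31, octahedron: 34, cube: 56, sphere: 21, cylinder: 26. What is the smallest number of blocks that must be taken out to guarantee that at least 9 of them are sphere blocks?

In the worst case for collecting sphere blocks, every non-sphere block comes out first.
There are 47 + 51 + 20 + 35 + 31 + 34 + 56 + 26 = 300 non-sphere blocks altogether.
After those, each further block must be sphere, so 300 + 9 = 309 draws guarantee 9 sphere blocks.

309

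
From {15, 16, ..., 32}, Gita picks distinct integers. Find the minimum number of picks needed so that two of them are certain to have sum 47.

10

Two chosen integers sum to 47 exactly when both halves of some pair {x, 47−x} with 15 ≤ x ≤ 47−x ≤ 32 are chosen — 9 such pairs.
Every element belongs to one of those pairs, so the worst case picks one from each: 9 integers.
The 10th integer has to be the second member of some pair, so 9 + 1 = 10.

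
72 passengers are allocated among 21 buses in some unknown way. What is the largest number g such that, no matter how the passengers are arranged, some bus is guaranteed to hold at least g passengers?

4

The 21 buses are the holes and the 72 passengers are the pigeons.
If every bus held at most 3 passengers, the total would be at most 21 × 3 = 63, which is less than 72.
So some bus holds at least ⌈72/21⌉ = 4 passengers.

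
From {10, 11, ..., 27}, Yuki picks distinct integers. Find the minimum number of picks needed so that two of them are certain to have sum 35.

A set avoiding the sum 35 can contain at most one of each pair {x, 35−x}, plus the 2 elements whose complement lies outside the range.
The integers 18, …, 27 (10 of them) are such a set: any two sum to at least 18+19 = 37 > 35.
Any 11th integer completes one of the 8 pairs, so 11 choices force a sum of 35.

11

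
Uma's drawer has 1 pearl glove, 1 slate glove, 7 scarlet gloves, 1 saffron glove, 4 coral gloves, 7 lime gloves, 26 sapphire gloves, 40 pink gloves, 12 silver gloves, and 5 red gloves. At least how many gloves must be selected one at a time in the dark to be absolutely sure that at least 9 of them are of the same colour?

Put each drawn glove into a box by colour. The largest draw with every box below 9 takes min(count, 8) from each colour; colours with fewer than 8 contribute all they have.
Σ min(cᵢ, 8) = 1 + 1 + 7 + 1 + 4 + 7 + 8 + 8 + 8 + 5 = 50.
Draw number 50 + 1 = 51 must push one box to 9.

51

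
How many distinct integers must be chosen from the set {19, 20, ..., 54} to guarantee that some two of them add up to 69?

21

A set avoiding the sum 69 can contain at most one of each pair {x, 69−x}, plus the 4 elements whose complement lies outside the range.
The integers 35, …, 54 (20 of them) are such a set: any two sum to at least 35+36 = 71 > 69.
By the pigeonhole principle, any 21st integer completes one of the 16 pairs, so 21 choices force a sum of 69.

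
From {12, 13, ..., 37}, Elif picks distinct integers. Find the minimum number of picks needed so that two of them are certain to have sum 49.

Group the elements by complementary pair {x, 49−x}: {12,37}, {13,36}, {14,35}, …, giving 13 two-element pairs.
Pigeonhole: treating each of those 13 groups as a pigeonhole, one can pick one integer per group — 13 integers — with no two summing to 49.
The 14th integer lands in an occupied pair, forcing a sum of 49.

14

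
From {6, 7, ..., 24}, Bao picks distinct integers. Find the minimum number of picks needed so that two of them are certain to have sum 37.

Two chosen integers sum to 37 exactly when both halves of some pair {x, 37−x} with 13 ≤ x ≤ 37−x ≤ 24 are chosen — 6 such pairs.
The remaining 7 elements (those with no distinct partner in range) can never complete a 37-sum, so the worst case takes all of them and one from each pair: 7 + 6 = 13.
The 14th integer has to be the second member of some pair, so 13 + 1 = 14.

14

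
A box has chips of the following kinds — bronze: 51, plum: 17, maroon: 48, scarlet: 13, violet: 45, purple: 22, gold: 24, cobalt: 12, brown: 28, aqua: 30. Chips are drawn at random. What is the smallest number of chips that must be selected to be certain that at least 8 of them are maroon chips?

250

In the worst case for collecting maroon chips, every non-maroon chip comes out first.
There are 51 + 17 + 13 + 45 + 22 + 24 + 12 + 28 + 30 = 242 non-maroon chips altogether.
After those, each further chip must be maroon, so 242 + 8 = 250 draws guarantee 8 maroon chips.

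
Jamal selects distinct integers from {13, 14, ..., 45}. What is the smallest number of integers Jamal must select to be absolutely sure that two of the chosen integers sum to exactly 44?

A set avoiding the sum 44 can contain at most one of each pair {x, 44−x}, plus the 15 elements whose complement lies outside the range or equal to its own complement.
The integers 22, …, 45 (24 of them) are such a set: any two sum to at least 22+23 = 45 > 44.
Any 25th integer completes one of the 9 pairs, so 25 choices force a sum of 44.

25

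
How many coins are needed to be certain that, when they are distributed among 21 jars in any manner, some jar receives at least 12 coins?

232

With 231 coins one could put exactly 11 in each of the 21 jars, and no jar would reach 12.
Pigeonhole: one more coin must land in a jar that already has 11, giving it 12.
So 21 × 11 + 1 = 232 coins are required.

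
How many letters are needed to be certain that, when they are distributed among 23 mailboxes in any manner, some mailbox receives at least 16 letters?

With 345 letters one could put exactly 15 in each of the 23 mailboxes, and no mailbox would reach 16.
One more letter must land in a mailbox that already has 15, giving it 16.
So 23 × 15 + 1 = 346 letters are required.

346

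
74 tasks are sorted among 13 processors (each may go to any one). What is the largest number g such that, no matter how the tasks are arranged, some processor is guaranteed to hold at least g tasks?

By pigeonhole, the 13 processors are the holes and the 74 tasks are the pigeons.
If every processor held at most 5 tasks, the total would be at most 13 × 5 = 65, which is less than 74.
So some processor holds at least ⌈74/13⌉ = 6 tasks.

6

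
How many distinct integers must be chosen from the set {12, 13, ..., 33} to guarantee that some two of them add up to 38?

16

Group the elements by complementary pair {x, 38−x}: {12,26}, {13,25}, {14,24}, …, giving 7 two-element pairs; the single value 19 (it cannot pair with itself since the integers are distinct); and 7 integers whose partner 38−x falls outside [12,33].
Treating each of those 15 groups as a pigeonhole, one can pick one integer per group — 15 integers — with no two summing to 38.
The 16th integer lands in an occupied pair, forcing a sum of 38.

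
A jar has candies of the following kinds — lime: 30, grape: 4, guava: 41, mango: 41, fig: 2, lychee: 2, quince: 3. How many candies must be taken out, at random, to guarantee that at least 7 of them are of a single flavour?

30

An adversary could hand out at most 6 candies per flavour (4 flavours run out sooner): 6 + 4 + 6 + 6 + 2 + 2 + 3 = 29 candies and still no flavour has 7.
By pigeonhole, one more candy lands in a flavour already at 6, so 30 draws are enough and 29 are not.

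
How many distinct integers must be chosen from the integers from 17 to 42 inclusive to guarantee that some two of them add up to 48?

A set avoiding the sum 48 can contain at most one of each pair {x, 48−x}, plus the 12 elements whose complement lies outside the range or equal to its own complement.
The integers 24, …, 42 (19 of them) are such a set: any two sum to at least 24+25 = 49 > 48.
By pigeonhole, any 20th integer completes one of the 7 pairs, so 20 choices force a sum of 48.

20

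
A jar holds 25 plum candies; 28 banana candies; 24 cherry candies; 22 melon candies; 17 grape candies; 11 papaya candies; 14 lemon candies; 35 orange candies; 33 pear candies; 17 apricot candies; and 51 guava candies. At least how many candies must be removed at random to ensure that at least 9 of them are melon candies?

264

In the worst case for collecting melon candies, every non-melon candy comes out first.
There are 25 + 28 + 24 + 17 + 11 + 14 + 35 + 33 + 17 + 51 = 255 non-melon candies altogether.
After those, each further candy must be melon, so 255 + 9 = 264 draws guarantee 9 melon candies.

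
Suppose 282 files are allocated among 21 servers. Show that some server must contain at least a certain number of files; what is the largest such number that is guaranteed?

Pigeonhole: the 21 servers are the holes and the 282 files are the pigeons.
If every server held at most 13 files, the total would be at most 21 × 13 = 273, which is less than 282.
So some server holds at least ⌈282/21⌉ = 14 files.

14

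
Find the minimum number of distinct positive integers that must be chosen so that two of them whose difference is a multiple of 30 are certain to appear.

31

Integers whose pairwise differences are multiples of 30 are exactly those sharing a remainder mod 30. The 30 residue classes mod 30 are the pigeonholes.
With 30 integers one could put 1 in each residue class and have no class reach 2.
The 31st integer pushes some class to 2, so 30·1 + 1 = 31.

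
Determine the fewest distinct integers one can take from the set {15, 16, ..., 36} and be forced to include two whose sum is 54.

Group the elements by complementary pair {x, 54−x}: {18,36}, {19,35}, {20,34}, …, giving 9 two-element pairs, the single value 27 (it cannot pair with itself since the integers are distinct), and 3 integers whose partner 54−x falls outside [15,36].
Pigeonhole: treating each of those 13 groups as a pigeonhole, one can pick one integer per group — 13 integers — with no two summing to 54.
The 14th integer lands in an occupied pair, forcing a sum of 54.

14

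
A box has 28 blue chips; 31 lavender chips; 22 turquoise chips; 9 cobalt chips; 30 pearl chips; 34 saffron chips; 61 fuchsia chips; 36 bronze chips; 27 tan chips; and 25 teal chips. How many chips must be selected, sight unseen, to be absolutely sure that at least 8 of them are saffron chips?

In the worst case for collecting saffron chips, every non-saffron chip comes out first.
There are 28 + 31 + 22 + 9 + 30 + 61 + 36 + 27 + 25 = 269 non-saffron chips altogether.
After those, each further chip must be saffron, so 269 + 8 = 277 draws guarantee 8 saffron chips.

277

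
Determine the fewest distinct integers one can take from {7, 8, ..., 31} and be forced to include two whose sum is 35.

Group the elements by complementary pair {x, 35−x}: {7,28}, {8,27}, {9,26}, …, giving 11 two-element pairs and 3 integers whose partner 35−x falls outside [7,31].
By the pigeonhole principle, treating each of those 14 groups as a pigeonhole, one can pick one integer per group — 14 integers — with no two summing to 35.
The 15th integer lands in an occupied pair, forcing a sum of 35.

15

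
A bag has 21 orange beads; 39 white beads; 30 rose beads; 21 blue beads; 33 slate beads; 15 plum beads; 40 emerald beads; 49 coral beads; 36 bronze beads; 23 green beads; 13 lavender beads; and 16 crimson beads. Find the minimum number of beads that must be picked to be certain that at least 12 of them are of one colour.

133

By the pigeonhole principle, put each drawn bead into a box by colour. The largest draw with every box below 12 takes min(count, 11) from each colour.
Σ min(cᵢ, 11) = 11 + 11 + 11 + 11 + 11 + 11 + 11 + 11 + 11 + 11 + 11 + 11 = 132.
Draw number 132 + 1 = 133 must push one box to 12.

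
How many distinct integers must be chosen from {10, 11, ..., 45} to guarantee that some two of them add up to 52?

Two chosen integers sum to 52 exactly when both halves of some pair {x, 52−x} with 10 ≤ x ≤ 52−x ≤ 42 are chosen — 16 such pairs.
The remaining 4 elements (those with no distinct partner in range) can never complete a 52-sum, so the worst case takes all of them and one from each pair: 4 + 16 = 20.
The 21st integer has to be the second member of some pair, so 20 + 1 = 21.

21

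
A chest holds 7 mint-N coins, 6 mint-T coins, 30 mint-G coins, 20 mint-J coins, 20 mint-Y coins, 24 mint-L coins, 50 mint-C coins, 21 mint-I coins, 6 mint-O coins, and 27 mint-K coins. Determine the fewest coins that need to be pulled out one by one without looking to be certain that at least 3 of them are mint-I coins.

In the worst case for collecting mint-I coins, every non-mint-I coin comes out first.
There are 7 + 6 + 30 + 20 + 20 + 24 + 50 + 6 + 27 = 190 non-mint-I coins altogether.
After those, each further coin must be mint-I, so 190 + 3 = 193 draws guarantee 3 mint-I coins.

193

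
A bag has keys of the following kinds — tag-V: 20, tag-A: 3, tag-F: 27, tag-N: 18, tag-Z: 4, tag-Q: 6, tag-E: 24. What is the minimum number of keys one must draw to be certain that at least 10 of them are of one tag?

50

By pigeonhole, put each drawn key into a box by tag. The largest draw with every box below 10 takes min(count, 9) from each tag; tags with fewer than 9 contribute all they have.
Σ min(cᵢ, 9) = 9 + 3 + 9 + 9 + 4 + 6 + 9 = 49.
Draw number 49 + 1 = 50 must push one box to 10.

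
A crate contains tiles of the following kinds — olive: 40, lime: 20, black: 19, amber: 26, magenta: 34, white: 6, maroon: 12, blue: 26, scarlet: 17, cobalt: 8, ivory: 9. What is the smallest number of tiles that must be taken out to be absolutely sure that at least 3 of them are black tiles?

201

In the worst case for collecting black tiles, every non-black tile comes out first.
There are 40 + 20 + 26 + 34 + 6 + 12 + 26 + 17 + 8 + 9 = 198 non-black tiles altogether.
After those, each further tile must be black, so 198 + 3 = 201 draws guarantee 3 black tiles.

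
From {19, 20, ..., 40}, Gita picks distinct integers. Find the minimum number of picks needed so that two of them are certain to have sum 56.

14

Two chosen integers sum to 56 exactly when both halves of some pair {x, 56−x} with 19 ≤ x ≤ 56−x ≤ 37 are chosen — 9 such pairs.
The remaining 4 elements (those with no distinct partner in range) can never complete a 56-sum, so the worst case takes all of them and one from each pair: 4 + 9 = 13.
By the pigeonhole principle, the 14th integer has to be the second member of some pair, so 13 + 1 = 14.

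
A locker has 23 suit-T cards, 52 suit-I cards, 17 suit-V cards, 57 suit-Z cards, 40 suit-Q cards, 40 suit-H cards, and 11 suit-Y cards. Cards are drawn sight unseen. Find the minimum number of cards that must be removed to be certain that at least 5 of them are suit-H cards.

In the worst case for collecting suit-H cards, every non-suit-H card comes out first.
There are 23 + 52 + 17 + 57 + 40 + 11 = 200 non-suit-H cards altogether.
After those, each further card must be suit-H, so 200 + 5 = 205 draws guarantee 5 suit-H cards.

205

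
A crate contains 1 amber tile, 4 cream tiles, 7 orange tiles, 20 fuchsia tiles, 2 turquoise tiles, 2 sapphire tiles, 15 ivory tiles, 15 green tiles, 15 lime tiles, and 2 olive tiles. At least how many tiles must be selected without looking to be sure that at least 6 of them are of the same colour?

An adversary could hand out at most 5 tiles per colour (5 colours run out sooner): 1 + 4 + 5 + 5 + 2 + 2 + 5 + 5 + 5 + 2 = 36 tiles and still no colour has 6.
One more tile lands in a colour already at 5, so 37 draws are enough and 36 are not.

37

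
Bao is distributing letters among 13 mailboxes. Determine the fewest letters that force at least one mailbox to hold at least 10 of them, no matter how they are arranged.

118

With 117 letters one could put exactly 9 in each of the 13 mailboxes, and no mailbox would reach 10.
One more letter must land in a mailbox that already has 9, giving it 10.
So 13 × 9 + 1 = 118 letters are required.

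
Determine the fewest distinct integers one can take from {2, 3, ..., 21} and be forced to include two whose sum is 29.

Group the elements by complementary pair {x, 29−x}: {8,21}, {9,20}, {10,19}, …, giving 7 two-element pairs and 6 integers whose partner 29−x falls outside [2,21].
By the pigeonhole principle, treating each of those 13 groups as a pigeonhole, one can pick one integer per group — 13 integers — with no two summing to 29.
The 14th integer lands in an occupied pair, forcing a sum of 29.

14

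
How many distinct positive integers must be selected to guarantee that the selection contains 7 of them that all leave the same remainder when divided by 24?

145

By the pigeonhole principle, the 24 residue classes mod 24 are the pigeonholes.
With 144 integers one could put 6 in each residue class and have no class reach 7.
The 145th integer pushes some class to 7, so 24·6 + 1 = 145.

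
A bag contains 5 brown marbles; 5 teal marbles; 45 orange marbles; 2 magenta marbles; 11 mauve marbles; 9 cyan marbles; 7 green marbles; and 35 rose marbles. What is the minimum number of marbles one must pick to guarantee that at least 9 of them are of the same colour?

52

An adversary could hand out at most 8 marbles per colour (4 colours run out sooner): 5 + 5 + 8 + 2 + 8 + 8 + 7 + 8 = 51 marbles and still no colour has 9.
One more marble lands in a colour already at 8, so 52 draws are enough and 51 are not.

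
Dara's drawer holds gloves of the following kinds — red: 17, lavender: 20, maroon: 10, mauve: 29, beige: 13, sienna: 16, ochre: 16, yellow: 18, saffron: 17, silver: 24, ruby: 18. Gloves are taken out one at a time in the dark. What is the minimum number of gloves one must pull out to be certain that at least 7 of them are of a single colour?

An adversary could hand out at most 6 gloves per colour: 6 + 6 + 6 + 6 + 6 + 6 + 6 + 6 + 6 + 6 + 6 = 66 gloves and still no colour has 7.
By pigeonhole, one more glove lands in a colour already at 6, so 67 draws are enough and 66 are not.

67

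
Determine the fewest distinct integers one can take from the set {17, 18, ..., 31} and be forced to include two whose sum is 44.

Two chosen integers sum to 44 exactly when both halves of some pair {x, 44−x} with 17 ≤ x ≤ 44−x ≤ 27 are chosen — 5 such pairs.
The remaining 5 elements (those with no distinct partner in range) can never complete a 44-sum, so the worst case takes all of them and one from each pair: 5 + 5 = 10.
By pigeonhole, the 11th integer has to be the second member of some pair, so 10 + 1 = 11.

11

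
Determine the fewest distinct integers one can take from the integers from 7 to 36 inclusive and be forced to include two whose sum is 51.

Two chosen integers sum to 51 exactly when both halves of some pair {x, 51−x} with 15 ≤ x ≤ 51−x ≤ 36 are chosen — 11 such pairs.
The remaining 8 elements (those with no distinct partner in range) can never complete a 51-sum, so the worst case takes all of them and one from each pair: 8 + 11 = 19.
The 20th integer has to be the second member of some pair, so 19 + 1 = 20.

20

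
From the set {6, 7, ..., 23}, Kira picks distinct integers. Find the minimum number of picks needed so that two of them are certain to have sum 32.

A set avoiding the sum 32 can contain at most one of each pair {x, 32−x}, plus the 4 elements whose complement lies outside the range or equal to its own complement.
The integers 6, …, 16 (11 of them) are such a set: any two sum to at least 6+7 = 13 and at most 15+16 = 31 < 32.
By pigeonhole, any 12th integer completes one of the 7 pairs, so 12 choices force a sum of 32.

12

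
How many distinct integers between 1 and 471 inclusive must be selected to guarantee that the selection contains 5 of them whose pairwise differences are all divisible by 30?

Integers whose pairwise differences are multiples of 30 are exactly those sharing a remainder mod 30. The 30 residue classes mod 30 are the pigeonholes.
With 120 integers one could put 4 in each residue class and have no class reach 5.
The 121st integer pushes some class to 5, so 30·4 + 1 = 121.

121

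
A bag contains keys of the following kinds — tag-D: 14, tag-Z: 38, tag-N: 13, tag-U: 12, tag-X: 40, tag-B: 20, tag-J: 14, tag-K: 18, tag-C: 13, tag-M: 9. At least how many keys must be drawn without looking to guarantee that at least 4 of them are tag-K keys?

177

In the worst case for collecting tag-K keys, every non-tag-K key comes out first.
There are 14 + 38 + 13 + 12 + 40 + 20 + 14 + 13 + 9 = 173 non-tag-K keys altogether.
After those, each further key must be tag-K, so 173 + 4 = 177 draws guarantee 4 tag-K keys.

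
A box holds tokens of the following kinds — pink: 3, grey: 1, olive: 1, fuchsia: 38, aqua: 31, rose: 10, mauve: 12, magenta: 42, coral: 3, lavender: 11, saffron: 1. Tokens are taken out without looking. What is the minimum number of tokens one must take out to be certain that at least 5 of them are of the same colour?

An adversary could hand out at most 4 tokens per colour (5 colours run out sooner): 3 + 1 + 1 + 4 + 4 + 4 + 4 + 4 + 3 + 4 + 1 = 33 tokens and still no colour has 5.
By the pigeonhole principle, one more token lands in a colour already at 4, so 34 draws are enough and 33 are not.

34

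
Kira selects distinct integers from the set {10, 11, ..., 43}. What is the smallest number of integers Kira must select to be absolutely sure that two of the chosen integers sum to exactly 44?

23

Group the elements by complementary pair {x, 44−x}: {10,34}, {11,33}, {12,32}, …, giving 12 two-element pairs, the single value 22 (it cannot pair with itself since the integers are distinct), and 9 integers whose partner 44−x falls outside [10,43].
Treating each of those 22 groups as a pigeonhole, one can pick one integer per group — 22 integers — with no two summing to 44.
The 23rd integer lands in an occupied pair, forcing a sum of 44.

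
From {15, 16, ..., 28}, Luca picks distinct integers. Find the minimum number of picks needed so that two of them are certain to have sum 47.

10

Two chosen integers sum to 47 exactly when both halves of some pair {x, 47−x} with 19 ≤ x ≤ 47−x ≤ 28 are chosen — 5 such pairs.
The remaining 4 elements (those with no distinct partner in range) can never complete a 47-sum, so the worst case takes all of them and one from each pair: 4 + 5 = 9.
Pigeonhole: the 10th integer has to be the second member of some pair, so 9 + 1 = 10.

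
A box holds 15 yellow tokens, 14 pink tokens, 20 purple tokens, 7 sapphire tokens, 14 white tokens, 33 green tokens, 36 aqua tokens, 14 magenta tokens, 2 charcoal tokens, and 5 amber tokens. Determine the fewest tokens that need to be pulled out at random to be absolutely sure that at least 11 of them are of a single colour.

85

By the pigeonhole principle, the 10 colours are the holes; the tokens drawn are the pigeons.
To avoid 11 of any one colour, the worst case takes at most 10 of each colour, or every token of a colour that has fewer than 10.
That gives 10 + 10 + 10 + 7 + 10 + 10 + 10 + 10 + 2 + 5 = 84 tokens with no colour reaching 11.
The next token forces some colour to 11, so 84 + 1 = 85.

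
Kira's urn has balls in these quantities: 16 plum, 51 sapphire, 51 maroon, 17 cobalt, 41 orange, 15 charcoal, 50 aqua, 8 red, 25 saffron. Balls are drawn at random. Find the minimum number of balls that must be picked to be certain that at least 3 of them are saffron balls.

252

In the worst case for collecting saffron balls, every non-saffron ball comes out first.
There are 16 + 51 + 51 + 17 + 41 + 15 + 50 + 8 = 249 non-saffron balls altogether.
After those, each further ball must be saffron, so 249 + 3 = 252 draws guarantee 3 saffron balls.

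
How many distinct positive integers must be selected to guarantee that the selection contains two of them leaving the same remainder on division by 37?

38

By pigeonhole, the 37 residue classes mod 37 are the pigeonholes.
With 37 integers one could put 1 in each residue class and have no class reach 2.
The 38th integer pushes some class to 2, so 37·1 + 1 = 38.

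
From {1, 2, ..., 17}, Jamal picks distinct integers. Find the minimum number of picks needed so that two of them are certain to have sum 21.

Group the elements by complementary pair {x, 21−x}: {4,17}, {5,16}, {6,15}, …, giving 7 two-element pairs and 3 integers whose partner 21−x falls outside [1,17].
Pigeonhole: treating each of those 10 groups as a pigeonhole, one can pick one integer per group — 10 integers — with no two summing to 21.
The 11th integer lands in an occupied pair, forcing a sum of 21.

11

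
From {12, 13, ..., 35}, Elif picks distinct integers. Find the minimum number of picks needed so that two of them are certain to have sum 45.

14

Group the elements by complementary pair {x, 45−x}: {12,33}, {13,32}, {14,31}, …, giving 11 two-element pairs and 2 integers whose partner 45−x falls outside [12,35].
Treating each of those 13 groups as a pigeonhole, one can pick one integer per group — 13 integers — with no two summing to 45.
The 14th integer lands in an occupied pair, forcing a sum of 45.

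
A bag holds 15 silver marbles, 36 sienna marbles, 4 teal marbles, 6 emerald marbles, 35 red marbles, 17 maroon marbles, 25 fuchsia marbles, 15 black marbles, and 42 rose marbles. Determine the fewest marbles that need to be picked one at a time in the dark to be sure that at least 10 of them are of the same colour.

74

An adversary could hand out at most 9 marbles per colour (teal, emerald run out sooner): 9 + 9 + 4 + 6 + 9 + 9 + 9 + 9 + 9 = 73 marbles and still no colour has 10.
By pigeonhole, one more marble lands in a colour already at 9, so 74 draws are enough and 73 are not.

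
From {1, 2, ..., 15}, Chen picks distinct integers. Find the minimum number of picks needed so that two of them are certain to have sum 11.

Two chosen integers sum to 11 exactly when both halves of some pair {x, 11−x} with 1 ≤ x ≤ 11−x ≤ 10 are chosen — 5 such pairs.
The remaining 5 elements (those with no distinct partner in range) can never complete a 11-sum, so the worst case takes all of them and one from each pair: 5 + 5 = 10.
The 11th integer has to be the second member of some pair, so 10 + 1 = 11.

11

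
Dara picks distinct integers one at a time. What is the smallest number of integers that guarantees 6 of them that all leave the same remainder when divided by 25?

The 25 residue classes mod 25 are the pigeonholes.
With 125 integers one could put 5 in each residue class and have no class reach 6.
The 126th integer pushes some class to 6, so 25·5 + 1 = 126.

126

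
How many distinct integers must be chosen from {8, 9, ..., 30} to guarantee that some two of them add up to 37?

Two chosen integers sum to 37 exactly when both halves of some pair {x, 37−x} with 8 ≤ x ≤ 37−x ≤ 29 are chosen — 11 such pairs.
The remaining 1 element (those with no distinct partner in range) can never complete a 37-sum, so the worst case takes all of them and one from each pair: 1 + 11 = 12.
The 13th integer has to be the second member of some pair, so 12 + 1 = 13.

13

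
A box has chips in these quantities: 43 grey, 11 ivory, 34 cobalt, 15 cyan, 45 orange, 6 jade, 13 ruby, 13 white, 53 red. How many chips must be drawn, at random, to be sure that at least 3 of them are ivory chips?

In the worst case for collecting ivory chips, every non-ivory chip comes out first.
There are 43 + 34 + 15 + 45 + 6 + 13 + 13 + 53 = 222 non-ivory chips altogether.
After those, each further chip must be ivory, so 222 + 3 = 225 draws guarantee 3 ivory chips.

225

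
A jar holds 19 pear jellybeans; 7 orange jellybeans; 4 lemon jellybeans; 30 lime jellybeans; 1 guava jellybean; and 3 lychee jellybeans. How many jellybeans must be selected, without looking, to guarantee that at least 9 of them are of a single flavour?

32

By pigeonhole, put each drawn jellybean into a box by flavour. The largest draw with every box below 9 takes min(count, 8) from each flavour; flavours with fewer than 8 contribute all they have.
Σ min(cᵢ, 8) = 8 + 7 + 4 + 8 + 1 + 3 = 31.
Draw number 31 + 1 = 32 must push one box to 9.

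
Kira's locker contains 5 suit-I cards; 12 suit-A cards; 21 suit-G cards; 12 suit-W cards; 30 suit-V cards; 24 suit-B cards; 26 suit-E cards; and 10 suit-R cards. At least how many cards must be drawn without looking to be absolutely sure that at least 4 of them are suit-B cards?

120

In the worst case for collecting suit-B cards, every non-suit-B card comes out first.
There are 5 + 12 + 21 + 12 + 30 + 26 + 10 = 116 non-suit-B cards altogether.
After those, each further card must be suit-B, so 116 + 4 = 120 draws guarantee 4 suit-B cards.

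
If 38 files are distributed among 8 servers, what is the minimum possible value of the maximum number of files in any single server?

By the pigeonhole principle, the 8 servers are the holes and the 38 files are the pigeons.
If every server held at most 4 files, the total would be at most 8 × 4 = 32, which is less than 38.
So some server holds at least ⌈38/8⌉ = 5 files.

5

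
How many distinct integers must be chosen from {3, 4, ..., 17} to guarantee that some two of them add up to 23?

Group the elements by complementary pair {x, 23−x}: {6,17}, {7,16}, {8,15}, …, giving 6 two-element pairs and 3 integers whose partner 23−x falls outside [3,17].
Treating each of those 9 groups as a pigeonhole, one can pick one integer per group — 9 integers — with no two summing to 23.
The 10th integer lands in an occupied pair, forcing a sum of 23.

10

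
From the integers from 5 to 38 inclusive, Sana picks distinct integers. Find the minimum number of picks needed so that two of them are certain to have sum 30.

25

A set avoiding the sum 30 can contain at most one of each pair {x, 30−x}, plus the 14 elements whose complement lies outside the range or equal to its own complement.
The integers 15, …, 38 (24 of them) are such a set: any two sum to at least 15+16 = 31 > 30.
By pigeonhole, any 25th integer completes one of the 10 pairs, so 25 choices force a sum of 30.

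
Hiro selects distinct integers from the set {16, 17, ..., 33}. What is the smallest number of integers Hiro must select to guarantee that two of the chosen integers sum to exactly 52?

12

Two chosen integers sum to 52 exactly when both halves of some pair {x, 52−x} with 19 ≤ x ≤ 52−x ≤ 33 are chosen — 7 such pairs.
The remaining 4 elements (those with no distinct partner in range) can never complete a 52-sum, so the worst case takes all of them and one from each pair: 4 + 7 = 11.
By pigeonhole, the 12th integer has to be the second member of some pair, so 11 + 1 = 12.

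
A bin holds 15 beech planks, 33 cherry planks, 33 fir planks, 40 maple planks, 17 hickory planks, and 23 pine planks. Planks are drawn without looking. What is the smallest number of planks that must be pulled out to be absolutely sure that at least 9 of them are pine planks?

In the worst case for collecting pine planks, every non-pine plank comes out first.
There are 15 + 33 + 33 + 40 + 17 = 138 non-pine planks altogether.
After those, each further plank must be pine, so 138 + 9 = 147 draws guarantee 9 pine planks.

147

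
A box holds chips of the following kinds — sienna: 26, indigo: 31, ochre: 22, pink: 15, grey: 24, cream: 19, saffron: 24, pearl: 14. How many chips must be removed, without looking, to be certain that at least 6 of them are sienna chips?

155

In the worst case for collecting sienna chips, every non-sienna chip comes out first.
There are 31 + 22 + 15 + 24 + 19 + 24 + 14 = 149 non-sienna chips altogether.
After those, each further chip must be sienna, so 149 + 6 = 155 draws guarantee 6 sienna chips.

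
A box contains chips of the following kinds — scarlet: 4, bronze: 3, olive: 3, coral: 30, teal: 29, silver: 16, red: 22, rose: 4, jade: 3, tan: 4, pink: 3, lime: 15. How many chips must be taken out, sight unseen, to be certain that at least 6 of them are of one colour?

By pigeonhole, put each drawn chip into a box by colour. The largest draw with every box below 6 takes min(count, 5) from each colour; colours with fewer than 5 contribute all they have.
Σ min(cᵢ, 5) = 4 + 3 + 3 + 5 + 5 + 5 + 5 + 4 + 3 + 4 + 3 + 5 = 49.
Draw number 49 + 1 = 50 must push one box to 6.

50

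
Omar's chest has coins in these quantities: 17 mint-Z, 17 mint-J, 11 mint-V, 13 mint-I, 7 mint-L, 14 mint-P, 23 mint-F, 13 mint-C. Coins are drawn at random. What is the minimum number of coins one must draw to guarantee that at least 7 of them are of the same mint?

An adversary could hand out at most 6 coins per mint: 6 + 6 + 6 + 6 + 6 + 6 + 6 + 6 = 48 coins and still no mint has 7.
By the pigeonhole principle, one more coin lands in a mint already at 6, so 49 draws are enough and 48 are not.

49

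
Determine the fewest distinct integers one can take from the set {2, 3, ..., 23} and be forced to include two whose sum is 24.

13

A set avoiding the sum 24 can contain at most one of each pair {x, 24−x}, plus the 2 elements whose complement lies outside the range or equal to its own complement.
The integers 12, …, 23 (12 of them) are such a set: any two sum to at least 12+13 = 25 > 24.
Pigeonhole: any 13th integer completes one of the 10 pairs, so 13 choices force a sum of 24.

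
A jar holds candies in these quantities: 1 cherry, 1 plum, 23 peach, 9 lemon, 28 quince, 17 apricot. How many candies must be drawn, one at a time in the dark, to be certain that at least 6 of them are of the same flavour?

The 6 flavours are the holes; the candies drawn are the pigeons.
To avoid 6 of any one flavour, the worst case takes at most 5 of each flavour, or every candy of a flavour that has fewer than 5.
That gives 1 + 1 + 5 + 5 + 5 + 5 = 22 candies with no flavour reaching 6.
The next candy forces some flavour to 6, so 22 + 1 = 23.

23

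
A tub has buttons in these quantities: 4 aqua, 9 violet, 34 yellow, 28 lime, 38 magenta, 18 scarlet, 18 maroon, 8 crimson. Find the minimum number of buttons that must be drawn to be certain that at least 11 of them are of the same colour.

72

Pigeonhole: put each drawn button into a box by colour. The largest draw with every box below 11 takes min(count, 10) from each colour; colours with fewer than 10 contribute all they have.
Σ min(cᵢ, 10) = 4 + 9 + 10 + 10 + 10 + 10 + 10 + 8 = 71.
Draw number 71 + 1 = 72 must push one box to 11.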